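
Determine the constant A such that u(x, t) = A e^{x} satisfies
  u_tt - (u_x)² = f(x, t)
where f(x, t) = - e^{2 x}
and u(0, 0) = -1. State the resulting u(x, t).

Substitute the ansatz u = A e^{x} into the left-hand side.
Derivatives of the ansatz:
  u_tt = 0
  u_x = A e^{x}
Term by term:
  u_tt = 0
  -(u_x)² = - A^{2} e^{2 x}
So the left-hand side equals
  - A^{2} e^{2 x}
This must equal f(x, t) = - e^{2 x} identically.
Matching coefficients of the independent functions:
  [e^{2 x}]:  - A^{2} = -1
These equations allow (A) = (-1) or (1).
Impose the point condition(s):
  u(0, 0) = -1  ⟹  A = -1
Only A = -1 satisfies everything.
Hence u(x, t) = - e^{x}.

Answer: u(x, t) = - e^{x}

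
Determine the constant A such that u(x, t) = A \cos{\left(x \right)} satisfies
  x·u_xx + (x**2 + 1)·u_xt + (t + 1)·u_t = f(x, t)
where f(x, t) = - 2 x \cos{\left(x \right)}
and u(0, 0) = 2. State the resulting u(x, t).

Substitute the ansatz u = A \cos{\left(x \right)} into the left-hand side.
Derivatives of the ansatz:
  u_xx = - A \cos{\left(x \right)}
  u_xt = 0
  u_t = 0
Term by term:
  x·u_xx = - A x \cos{\left(x \right)}
  (x**2 + 1)·u_xt = 0
  (t + 1)·u_t = 0
So the left-hand side equals
  - A x \cos{\left(x \right)}
This must equal f(x, t) = - 2 x \cos{\left(x \right)} identically.
Matching coefficients of the independent functions:
  [x \cos{\left(x \right)}]:  - A = -2
Solving: A = 2.
Check against the point condition:
  u(0, 0) = 2  ⟹  A = 2  ✓
Hence u(x, t) = 2 \cos{\left(x \right)}.

Answer: u(x, t) = 2 \cos{\left(x \right)}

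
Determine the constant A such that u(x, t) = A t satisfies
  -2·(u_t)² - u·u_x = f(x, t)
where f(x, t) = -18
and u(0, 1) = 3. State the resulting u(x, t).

Substitute the ansatz u = A t into the left-hand side.
Derivatives of the ansatz:
  u_t = A
  u_x = 0
Term by term:
  -2·(u_t)² = - 2 A^{2}
  -u·u_x = 0
So the left-hand side equals
  - 2 A^{2}
This must equal f(x, t) = -18 identically.
Matching coefficients of the independent functions:
  [constant term]:  - 2 A^{2} = -18
These equations allow (A) = (-3) or (3).
Impose the point condition(s):
  u(0, 1) = 3  ⟹  A = 3
Only A = 3 satisfies everything.
Hence u(x, t) = 3 t.

Answer: u(x, t) = 3 t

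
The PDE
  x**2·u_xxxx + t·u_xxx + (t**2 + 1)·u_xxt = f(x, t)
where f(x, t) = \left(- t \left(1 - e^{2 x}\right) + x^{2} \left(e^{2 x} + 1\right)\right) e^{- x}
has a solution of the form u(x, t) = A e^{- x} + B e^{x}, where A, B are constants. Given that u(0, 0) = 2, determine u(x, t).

Substitute the ansatz u = A e^{- x} + B e^{x} into the left-hand side.
Derivatives of the ansatz:
  u_xxxx = A e^{- x} + B e^{x}
  u_xxx = - A e^{- x} + B e^{x}
  u_xxt = 0
Term by term:
  x**2·u_xxxx = A x^{2} e^{- x} + B x^{2} e^{x}
  t·u_xxx = - A t e^{- x} + B t e^{x}
  (t**2 + 1)·u_xxt = 0
So the left-hand side equals
  - A t e^{- x} + A x^{2} e^{- x} + B t e^{x} + B x^{2} e^{x}
This must equal f(x, t) = \left(- t \left(1 - e^{2 x}\right) + x^{2} \left(e^{2 x} + 1\right)\right) e^{- x} identically.
Matching coefficients of the independent functions:
  [t e^{- x}]:  - A = -1
  [t e^{x}, x^{2} e^{x}]:  B = 1
  [x^{2} e^{- x}]:  A = 1
Solving: A = 1, B = 1.
Check against the point condition:
  u(0, 0) = 2  ⟹  A + B = 2  ✓
Hence u(x, t) = e^{x} + e^{- x}.

Answer: u(x, t) = e^{x} + e^{- x}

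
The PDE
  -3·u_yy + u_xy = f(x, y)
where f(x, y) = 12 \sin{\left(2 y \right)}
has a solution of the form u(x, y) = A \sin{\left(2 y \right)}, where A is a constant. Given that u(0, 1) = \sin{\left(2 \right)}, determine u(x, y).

Answer: u(x, y) = \sin{\left(2 y \right)}

Derivation:
Substitute the ansatz u = A \sin{\left(2 y \right)} into the left-hand side.
Derivatives of the ansatz:
  u_yy = - 4 A \sin{\left(2 y \right)}
  u_xy = 0
Term by term:
  -3·u_yy = 12 A \sin{\left(2 y \right)}
  u_xy = 0
So the left-hand side equals
  12 A \sin{\left(2 y \right)}
This must equal f(x, y) = 12 \sin{\left(2 y \right)} identically.
Matching coefficients of the independent functions:
  [\sin{\left(2 y \right)}]:  12 A = 12
Solving: A = 1.
Check against the point condition:
  u(0, 1) = \sin{\left(2 \right)}  ⟹  A \sin{\left(2 \right)} = \sin{\left(2 \right)}  ✓
Hence u(x, y) = \sin{\left(2 y \right)}.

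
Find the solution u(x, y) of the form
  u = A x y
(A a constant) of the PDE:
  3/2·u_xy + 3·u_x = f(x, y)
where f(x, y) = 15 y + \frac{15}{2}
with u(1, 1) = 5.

Substitute the ansatz u = A x y into the left-hand side.
Derivatives of the ansatz:
  u_xy = A
  u_x = A y
Term by term:
  3/2·u_xy = \frac{3 A}{2}
  3·u_x = 3 A y
So the left-hand side equals
  3 A y + \frac{3 A}{2}
This must equal f(x, y) = 15 y + \frac{15}{2} identically.
Matching coefficients of the independent functions:
  [constant term]:  \frac{3 A}{2} = \frac{15}{2}
  [y]:  3 A = 15
Solving: A = 5.
Check against the point condition:
  u(1, 1) = 5  ⟹  A = 5  ✓
Hence u(x, y) = 5 x y.

Answer: u(x, y) = 5 x y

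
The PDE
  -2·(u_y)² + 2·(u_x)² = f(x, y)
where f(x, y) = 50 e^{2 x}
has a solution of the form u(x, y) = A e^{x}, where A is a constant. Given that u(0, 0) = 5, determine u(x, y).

Substitute the ansatz u = A e^{x} into the left-hand side.
Derivatives of the ansatz:
  u_y = 0
  u_x = A e^{x}
Term by term:
  -2·(u_y)² = 0
  2·(u_x)² = 2 A^{2} e^{2 x}
So the left-hand side equals
  2 A^{2} e^{2 x}
This must equal f(x, y) = 50 e^{2 x} identically.
Matching coefficients of the independent functions:
  [e^{2 x}]:  2 A^{2} = 50
These equations allow (A) = (-5) or (5).
Impose the point condition(s):
  u(0, 0) = 5  ⟹  A = 5
Only A = 5 satisfies everything.
Hence u(x, y) = 5 e^{x}.

Answer: u(x, y) = 5 e^{x}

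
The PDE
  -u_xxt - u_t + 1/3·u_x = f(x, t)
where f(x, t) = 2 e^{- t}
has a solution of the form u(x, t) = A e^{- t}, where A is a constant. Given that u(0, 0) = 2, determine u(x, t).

Answer: u(x, t) = 2 e^{- t}

Derivation:
Substitute the ansatz u = A e^{- t} into the left-hand side.
Derivatives of the ansatz:
  u_xxt = 0
  u_t = - A e^{- t}
  u_x = 0
Term by term:
  -u_xxt = 0
  -u_t = A e^{- t}
  1/3·u_x = 0
So the left-hand side equals
  A e^{- t}
This must equal f(x, t) = 2 e^{- t} identically.
Matching coefficients of the independent functions:
  [e^{- t}]:  A = 2
Solving: A = 2.
Check against the point condition:
  u(0, 0) = 2  ⟹  A = 2  ✓
Hence u(x, t) = 2 e^{- t}.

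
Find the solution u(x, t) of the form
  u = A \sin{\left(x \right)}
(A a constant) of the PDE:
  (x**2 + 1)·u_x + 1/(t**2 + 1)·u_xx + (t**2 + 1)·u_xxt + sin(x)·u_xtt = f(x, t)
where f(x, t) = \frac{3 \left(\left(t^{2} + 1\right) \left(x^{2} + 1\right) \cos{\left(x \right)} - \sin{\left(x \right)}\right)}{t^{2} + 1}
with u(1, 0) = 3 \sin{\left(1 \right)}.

Substitute the ansatz u = A \sin{\left(x \right)} into the left-hand side.
Derivatives of the ansatz:
  u_x = A \cos{\left(x \right)}
  u_xx = - A \sin{\left(x \right)}
  u_xxt = 0
  u_xtt = 0
Term by term:
  (x**2 + 1)·u_x = A x^{2} \cos{\left(x \right)} + A \cos{\left(x \right)}
  1/(t**2 + 1)·u_xx = - \frac{A \sin{\left(x \right)}}{t^{2} + 1}
  (t**2 + 1)·u_xxt = 0
  sin(x)·u_xtt = 0
So the left-hand side equals
  A x^{2} \cos{\left(x \right)} + A \cos{\left(x \right)} - \frac{A \sin{\left(x \right)}}{t^{2} + 1}
This must equal f(x, t) identically; expanded, f = 3 x^{2} \cos{\left(x \right)} + 3 \cos{\left(x \right)} - \frac{3 \sin{\left(x \right)}}{t^{2} + 1}.
Matching coefficients of the independent functions:
  [x^{2} \cos{\left(x \right)}, \cos{\left(x \right)}]:  A = 3
  [\frac{\sin{\left(x \right)}}{t^{2} + 1}]:  - A = -3
Solving: A = 3.
Check against the point condition:
  u(1, 0) = 3 \sin{\left(1 \right)}  ⟹  A \sin{\left(1 \right)} = 3 \sin{\left(1 \right)}  ✓
Hence u(x, t) = 3 \sin{\left(x \right)}.

Answer: u(x, t) = 3 \sin{\left(x \right)}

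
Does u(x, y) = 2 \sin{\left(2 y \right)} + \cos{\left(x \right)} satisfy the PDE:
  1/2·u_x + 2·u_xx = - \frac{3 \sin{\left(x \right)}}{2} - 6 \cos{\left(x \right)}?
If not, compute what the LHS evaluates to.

Answer: No, the LHS evaluates to - \frac{\sin{\left(x \right)}}{2} - 2 \cos{\left(x \right)}

Derivation:
Evaluate each term of the left-hand side for u = 2 \sin{\left(2 y \right)} + \cos{\left(x \right)}.
Derivatives:
  u_x = - \sin{\left(x \right)}
  u_xx = - \cos{\left(x \right)}
Terms:
  1/2·u_x = - \frac{\sin{\left(x \right)}}{2}
  2·u_xx = - 2 \cos{\left(x \right)}
Sum: LHS = - \frac{\sin{\left(x \right)}}{2} - 2 \cos{\left(x \right)}
Given right-hand side: - \frac{3 \sin{\left(x \right)}}{2} - 6 \cos{\left(x \right)}. Difference LHS − RHS = \sin{\left(x \right)} + 4 \cos{\left(x \right)} ≠ 0, so u is not a solution.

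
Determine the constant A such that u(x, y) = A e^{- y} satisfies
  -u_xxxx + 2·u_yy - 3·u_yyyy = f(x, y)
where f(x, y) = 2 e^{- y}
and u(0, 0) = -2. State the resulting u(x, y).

Substitute the ansatz u = A e^{- y} into the left-hand side.
Derivatives of the ansatz:
  u_xxxx = 0
  u_yy = A e^{- y}
  u_yyyy = A e^{- y}
Term by term:
  -u_xxxx = 0
  2·u_yy = 2 A e^{- y}
  -3·u_yyyy = - 3 A e^{- y}
So the left-hand side equals
  - A e^{- y}
This must equal f(x, y) = 2 e^{- y} identically.
Matching coefficients of the independent functions:
  [e^{- y}]:  - A = 2
Solving: A = -2.
Check against the point condition:
  u(0, 0) = -2  ⟹  A = -2  ✓
Hence u(x, y) = - 2 e^{- y}.

Answer: u(x, y) = - 2 e^{- y}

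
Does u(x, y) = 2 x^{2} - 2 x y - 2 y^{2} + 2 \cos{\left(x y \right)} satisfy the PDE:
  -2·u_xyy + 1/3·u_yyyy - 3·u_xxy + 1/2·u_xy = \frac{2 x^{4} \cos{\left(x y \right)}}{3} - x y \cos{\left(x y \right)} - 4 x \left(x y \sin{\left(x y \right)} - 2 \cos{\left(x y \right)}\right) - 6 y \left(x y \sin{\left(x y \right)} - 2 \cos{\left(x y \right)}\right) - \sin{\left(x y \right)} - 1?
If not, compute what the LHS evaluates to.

Answer: Yes

Derivation:
Evaluate each term of the left-hand side for u = 2 x^{2} - 2 x y - 2 y^{2} + 2 \cos{\left(x y \right)}.
Derivatives:
  u_xyy = 2 x^{2} y \sin{\left(x y \right)} - 4 x \cos{\left(x y \right)}
  u_yyyy = 2 x^{4} \cos{\left(x y \right)}
  u_xxy = 2 x y^{2} \sin{\left(x y \right)} - 4 y \cos{\left(x y \right)}
  u_xy = - 2 x y \cos{\left(x y \right)} - 2 \sin{\left(x y \right)} - 2
Terms:
  -2·u_xyy = 4 x \left(- x y \sin{\left(x y \right)} + 2 \cos{\left(x y \right)}\right)
  1/3·u_yyyy = \frac{2 x^{4} \cos{\left(x y \right)}}{3}
  -3·u_xxy = 6 y \left(- x y \sin{\left(x y \right)} + 2 \cos{\left(x y \right)}\right)
  1/2·u_xy = - x y \cos{\left(x y \right)} - \sin{\left(x y \right)} - 1
Sum: LHS = \frac{2 x^{4} \cos{\left(x y \right)}}{3} - x y \cos{\left(x y \right)} - 4 x \left(x y \sin{\left(x y \right)} - 2 \cos{\left(x y \right)}\right) - 6 y \left(x y \sin{\left(x y \right)} - 2 \cos{\left(x y \right)}\right) - \sin{\left(x y \right)} - 1
This is exactly the given right-hand side, so u is a solution.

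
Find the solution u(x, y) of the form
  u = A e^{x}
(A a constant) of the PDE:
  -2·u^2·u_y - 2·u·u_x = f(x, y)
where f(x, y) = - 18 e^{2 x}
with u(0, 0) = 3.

Answer: u(x, y) = 3 e^{x}

Derivation:
Substitute the ansatz u = A e^{x} into the left-hand side.
Derivatives of the ansatz:
  u_y = 0
  u_x = A e^{x}
Term by term:
  -2·u^2·u_y = 0
  -2·u·u_x = - 2 A^{2} e^{2 x}
So the left-hand side equals
  - 2 A^{2} e^{2 x}
This must equal f(x, y) = - 18 e^{2 x} identically.
Matching coefficients of the independent functions:
  [e^{2 x}]:  - 2 A^{2} = -18
These equations allow (A) = (-3) or (3).
Impose the point condition(s):
  u(0, 0) = 3  ⟹  A = 3
Only A = 3 satisfies everything.
Hence u(x, y) = 3 e^{x}.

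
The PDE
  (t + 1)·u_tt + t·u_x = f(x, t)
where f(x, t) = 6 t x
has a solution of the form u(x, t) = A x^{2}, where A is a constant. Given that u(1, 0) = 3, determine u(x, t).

Substitute the ansatz u = A x^{2} into the left-hand side.
Derivatives of the ansatz:
  u_tt = 0
  u_x = 2 A x
Term by term:
  (t + 1)·u_tt = 0
  t·u_x = 2 A t x
So the left-hand side equals
  2 A t x
This must equal f(x, t) = 6 t x identically.
Matching coefficients of the independent functions:
  [t x]:  2 A = 6
Solving: A = 3.
Check against the point condition:
  u(1, 0) = 3  ⟹  A = 3  ✓
Hence u(x, t) = 3 x^{2}.

Answer: u(x, t) = 3 x^{2}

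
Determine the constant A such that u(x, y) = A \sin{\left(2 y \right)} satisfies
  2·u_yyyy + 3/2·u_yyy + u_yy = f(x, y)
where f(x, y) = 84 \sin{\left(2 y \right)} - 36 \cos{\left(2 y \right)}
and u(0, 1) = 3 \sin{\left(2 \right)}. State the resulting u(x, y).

Answer: u(x, y) = 3 \sin{\left(2 y \right)}

Derivation:
Substitute the ansatz u = A \sin{\left(2 y \right)} into the left-hand side.
Derivatives of the ansatz:
  u_yyyy = 16 A \sin{\left(2 y \right)}
  u_yyy = - 8 A \cos{\left(2 y \right)}
  u_yy = - 4 A \sin{\left(2 y \right)}
Term by term:
  2·u_yyyy = 32 A \sin{\left(2 y \right)}
  3/2·u_yyy = - 12 A \cos{\left(2 y \right)}
  u_yy = - 4 A \sin{\left(2 y \right)}
So the left-hand side equals
  28 A \sin{\left(2 y \right)} - 12 A \cos{\left(2 y \right)}
This must equal f(x, y) = 84 \sin{\left(2 y \right)} - 36 \cos{\left(2 y \right)} identically.
Matching coefficients of the independent functions:
  [\sin{\left(2 y \right)}]:  28 A = 84
  [\cos{\left(2 y \right)}]:  - 12 A = -36
Solving: A = 3.
Check against the point condition:
  u(0, 1) = 3 \sin{\left(2 \right)}  ⟹  A \sin{\left(2 \right)} = 3 \sin{\left(2 \right)}  ✓
Hence u(x, y) = 3 \sin{\left(2 y \right)}.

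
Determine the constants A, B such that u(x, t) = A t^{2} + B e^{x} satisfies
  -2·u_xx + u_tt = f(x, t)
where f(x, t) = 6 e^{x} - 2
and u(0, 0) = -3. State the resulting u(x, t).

Answer: u(x, t) = - t^{2} - 3 e^{x}

Derivation:
Substitute the ansatz u = A t^{2} + B e^{x} into the left-hand side.
Derivatives of the ansatz:
  u_xx = B e^{x}
  u_tt = 2 A
Term by term:
  -2·u_xx = - 2 B e^{x}
  u_tt = 2 A
So the left-hand side equals
  2 A - 2 B e^{x}
This must equal f(x, t) = 6 e^{x} - 2 identically.
Matching coefficients of the independent functions:
  [constant term]:  2 A = -2
  [e^{x}]:  - 2 B = 6
Solving: A = -1, B = -3.
Check against the point condition:
  u(0, 0) = -3  ⟹  B = -3  ✓
Hence u(x, t) = - t^{2} - 3 e^{x}.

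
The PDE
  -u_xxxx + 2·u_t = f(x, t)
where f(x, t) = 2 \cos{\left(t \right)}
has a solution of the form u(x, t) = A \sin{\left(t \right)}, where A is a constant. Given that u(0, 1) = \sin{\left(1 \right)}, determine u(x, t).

Substitute the ansatz u = A \sin{\left(t \right)} into the left-hand side.
Derivatives of the ansatz:
  u_xxxx = 0
  u_t = A \cos{\left(t \right)}
Term by term:
  -u_xxxx = 0
  2·u_t = 2 A \cos{\left(t \right)}
So the left-hand side equals
  2 A \cos{\left(t \right)}
This must equal f(x, t) = 2 \cos{\left(t \right)} identically.
Matching coefficients of the independent functions:
  [\cos{\left(t \right)}]:  2 A = 2
Solving: A = 1.
Check against the point condition:
  u(0, 1) = \sin{\left(1 \right)}  ⟹  A \sin{\left(1 \right)} = \sin{\left(1 \right)}  ✓
Hence u(x, t) = \sin{\left(t \right)}.

Answer: u(x, t) = \sin{\left(t \right)}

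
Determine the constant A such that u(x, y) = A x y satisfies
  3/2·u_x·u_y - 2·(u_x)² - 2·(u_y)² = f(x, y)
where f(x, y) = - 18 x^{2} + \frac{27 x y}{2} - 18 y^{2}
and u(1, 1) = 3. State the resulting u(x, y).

Substitute the ansatz u = A x y into the left-hand side.
Derivatives of the ansatz:
  u_x = A y
  u_y = A x
Term by term:
  3/2·u_x·u_y = \frac{3 A^{2} x y}{2}
  -2·(u_x)² = - 2 A^{2} y^{2}
  -2·(u_y)² = - 2 A^{2} x^{2}
So the left-hand side equals
  - 2 A^{2} x^{2} + \frac{3 A^{2} x y}{2} - 2 A^{2} y^{2}
This must equal f(x, y) = - 18 x^{2} + \frac{27 x y}{2} - 18 y^{2} identically.
Matching coefficients of the independent functions:
  [x^{2}, y^{2}]:  - 2 A^{2} = -18
  [x y]:  \frac{3 A^{2}}{2} = \frac{27}{2}
These equations allow (A) = (-3) or (3).
Impose the point condition(s):
  u(1, 1) = 3  ⟹  A = 3
Only A = 3 satisfies everything.
Hence u(x, y) = 3 x y.

Answer: u(x, y) = 3 x y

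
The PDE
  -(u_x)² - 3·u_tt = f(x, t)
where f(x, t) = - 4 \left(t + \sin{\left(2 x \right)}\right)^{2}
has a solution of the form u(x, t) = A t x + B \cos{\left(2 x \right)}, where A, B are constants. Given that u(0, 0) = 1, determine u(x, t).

Answer: u(x, t) = - 2 t x + \cos{\left(2 x \right)}

Derivation:
Substitute the ansatz u = A t x + B \cos{\left(2 x \right)} into the left-hand side.
Derivatives of the ansatz:
  u_x = A t - 2 B \sin{\left(2 x \right)}
  u_tt = 0
Term by term:
  -(u_x)² = - A^{2} t^{2} + 4 A B t \sin{\left(2 x \right)} - 4 B^{2} \sin^{2}{\left(2 x \right)}
  -3·u_tt = 0
So the left-hand side equals
  - A^{2} t^{2} + 4 A B t \sin{\left(2 x \right)} - 4 B^{2} \sin^{2}{\left(2 x \right)}
This must equal f(x, t) identically; expanded, f = - 4 t^{2} - 8 t \sin{\left(2 x \right)} - 4 \sin^{2}{\left(2 x \right)}.
Matching coefficients of the independent functions:
  [t^{2}]:  - A^{2} = -4
  [t \sin{\left(2 x \right)}]:  4 A B = -8
  [\sin^{2}{\left(2 x \right)}]:  - 4 B^{2} = -4
These equations allow (A, B) = (-2, 1) or (2, -1).
Impose the point condition(s):
  u(0, 0) = 1  ⟹  B = 1
Only A = -2, B = 1 satisfies everything.
Hence u(x, t) = - 2 t x + \cos{\left(2 x \right)}.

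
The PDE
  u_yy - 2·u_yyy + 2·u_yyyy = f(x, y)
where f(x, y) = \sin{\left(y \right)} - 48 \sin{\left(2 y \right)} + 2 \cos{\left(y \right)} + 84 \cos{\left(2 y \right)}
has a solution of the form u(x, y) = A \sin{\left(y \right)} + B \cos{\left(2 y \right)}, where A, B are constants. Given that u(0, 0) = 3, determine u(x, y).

Answer: u(x, y) = \sin{\left(y \right)} + 3 \cos{\left(2 y \right)}

Derivation:
Substitute the ansatz u = A \sin{\left(y \right)} + B \cos{\left(2 y \right)} into the left-hand side.
Derivatives of the ansatz:
  u_yy = - A \sin{\left(y \right)} - 4 B \cos{\left(2 y \right)}
  u_yyy = - A \cos{\left(y \right)} + 8 B \sin{\left(2 y \right)}
  u_yyyy = A \sin{\left(y \right)} + 16 B \cos{\left(2 y \right)}
Term by term:
  u_yy = - A \sin{\left(y \right)} - 4 B \cos{\left(2 y \right)}
  -2·u_yyy = 2 A \cos{\left(y \right)} - 16 B \sin{\left(2 y \right)}
  2·u_yyyy = 2 A \sin{\left(y \right)} + 32 B \cos{\left(2 y \right)}
So the left-hand side equals
  A \sin{\left(y \right)} + 2 A \cos{\left(y \right)} - 16 B \sin{\left(2 y \right)} + 28 B \cos{\left(2 y \right)}
This must equal f(x, y) = \sin{\left(y \right)} - 48 \sin{\left(2 y \right)} + 2 \cos{\left(y \right)} + 84 \cos{\left(2 y \right)} identically.
Matching coefficients of the independent functions:
  [\sin{\left(y \right)}]:  A = 1
  [\sin{\left(2 y \right)}]:  - 16 B = -48
  [\cos{\left(y \right)}]:  2 A = 2
  [\cos{\left(2 y \right)}]:  28 B = 84
Solving: A = 1, B = 3.
Check against the point condition:
  u(0, 0) = 3  ⟹  B = 3  ✓
Hence u(x, y) = \sin{\left(y \right)} + 3 \cos{\left(2 y \right)}.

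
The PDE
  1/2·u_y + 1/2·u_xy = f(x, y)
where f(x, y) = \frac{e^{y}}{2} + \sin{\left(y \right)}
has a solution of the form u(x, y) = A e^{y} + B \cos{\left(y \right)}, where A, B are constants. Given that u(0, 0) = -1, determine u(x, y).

Substitute the ansatz u = A e^{y} + B \cos{\left(y \right)} into the left-hand side.
Derivatives of the ansatz:
  u_y = A e^{y} - B \sin{\left(y \right)}
  u_xy = 0
Term by term:
  1/2·u_y = \frac{A e^{y}}{2} - \frac{B \sin{\left(y \right)}}{2}
  1/2·u_xy = 0
So the left-hand side equals
  \frac{A e^{y}}{2} - \frac{B \sin{\left(y \right)}}{2}
This must equal f(x, y) = \frac{e^{y}}{2} + \sin{\left(y \right)} identically.
Matching coefficients of the independent functions:
  [e^{y}]:  \frac{A}{2} = \frac{1}{2}
  [\sin{\left(y \right)}]:  - \frac{B}{2} = 1
Solving: A = 1, B = -2.
Check against the point condition:
  u(0, 0) = -1  ⟹  A + B = -1  ✓
Hence u(x, y) = e^{y} - 2 \cos{\left(y \right)}.

Answer: u(x, y) = e^{y} - 2 \cos{\left(y \right)}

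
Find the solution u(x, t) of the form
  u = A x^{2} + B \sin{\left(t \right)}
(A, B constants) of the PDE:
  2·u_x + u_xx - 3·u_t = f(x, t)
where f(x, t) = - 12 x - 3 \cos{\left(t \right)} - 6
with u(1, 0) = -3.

Substitute the ansatz u = A x^{2} + B \sin{\left(t \right)} into the left-hand side.
Derivatives of the ansatz:
  u_x = 2 A x
  u_xx = 2 A
  u_t = B \cos{\left(t \right)}
Term by term:
  2·u_x = 4 A x
  u_xx = 2 A
  -3·u_t = - 3 B \cos{\left(t \right)}
So the left-hand side equals
  4 A x + 2 A - 3 B \cos{\left(t \right)}
This must equal f(x, t) = - 12 x - 3 \cos{\left(t \right)} - 6 identically.
Matching coefficients of the independent functions:
  [constant term]:  2 A = -6
  [x]:  4 A = -12
  [\cos{\left(t \right)}]:  - 3 B = -3
Solving: A = -3, B = 1.
Check against the point condition:
  u(1, 0) = -3  ⟹  A = -3  ✓
Hence u(x, t) = - 3 x^{2} + \sin{\left(t \right)}.

Answer: u(x, t) = - 3 x^{2} + \sin{\left(t \right)}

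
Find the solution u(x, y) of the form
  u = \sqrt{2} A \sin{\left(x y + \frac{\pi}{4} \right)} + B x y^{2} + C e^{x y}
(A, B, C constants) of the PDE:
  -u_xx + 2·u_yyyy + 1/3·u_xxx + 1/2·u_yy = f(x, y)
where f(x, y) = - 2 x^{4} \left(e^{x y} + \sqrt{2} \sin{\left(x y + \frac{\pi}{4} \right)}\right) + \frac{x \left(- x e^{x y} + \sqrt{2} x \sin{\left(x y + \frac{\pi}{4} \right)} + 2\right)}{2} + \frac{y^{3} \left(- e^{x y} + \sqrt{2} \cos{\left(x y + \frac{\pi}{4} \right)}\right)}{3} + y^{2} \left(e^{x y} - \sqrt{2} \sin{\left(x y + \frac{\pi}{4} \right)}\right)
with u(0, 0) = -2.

Substitute the ansatz u = \sqrt{2} A \sin{\left(x y + \frac{\pi}{4} \right)} + B x y^{2} + C e^{x y} into the left-hand side.
Derivatives of the ansatz:
  u_xx = - \sqrt{2} A y^{2} \sin{\left(x y + \frac{\pi}{4} \right)} + C y^{2} e^{x y}
  u_yyyy = \sqrt{2} A x^{4} \sin{\left(x y + \frac{\pi}{4} \right)} + C x^{4} e^{x y}
  u_xxx = - \sqrt{2} A y^{3} \cos{\left(x y + \frac{\pi}{4} \right)} + C y^{3} e^{x y}
  u_yy = - \sqrt{2} A x^{2} \sin{\left(x y + \frac{\pi}{4} \right)} + 2 B x + C x^{2} e^{x y}
Term by term:
  -u_xx = \sqrt{2} A y^{2} \sin{\left(x y + \frac{\pi}{4} \right)} - C y^{2} e^{x y}
  2·u_yyyy = 2 \sqrt{2} A x^{4} \sin{\left(x y + \frac{\pi}{4} \right)} + 2 C x^{4} e^{x y}
  1/3·u_xxx = - \frac{\sqrt{2} A y^{3} \cos{\left(x y + \frac{\pi}{4} \right)}}{3} + \frac{C y^{3} e^{x y}}{3}
  1/2·u_yy = - \frac{\sqrt{2} A x^{2} \sin{\left(x y + \frac{\pi}{4} \right)}}{2} + B x + \frac{C x^{2} e^{x y}}{2}
So the left-hand side equals
  2 \sqrt{2} A x^{4} \sin{\left(x y + \frac{\pi}{4} \right)} - \frac{\sqrt{2} A x^{2} \sin{\left(x y + \frac{\pi}{4} \right)}}{2} - \frac{\sqrt{2} A y^{3} \cos{\left(x y + \frac{\pi}{4} \right)}}{3} + \sqrt{2} A y^{2} \sin{\left(x y + \frac{\pi}{4} \right)} + B x + 2 C x^{4} e^{x y} + \frac{C x^{2} e^{x y}}{2} + \frac{C y^{3} e^{x y}}{3} - C y^{2} e^{x y}
This must equal f(x, y) identically; expanded, f = - 2 x^{4} e^{x y} - 2 \sqrt{2} x^{4} \sin{\left(x y + \frac{\pi}{4} \right)} - \frac{x^{2} e^{x y}}{2} + \frac{\sqrt{2} x^{2} \sin{\left(x y + \frac{\pi}{4} \right)}}{2} + x - \frac{y^{3} e^{x y}}{3} + \frac{\sqrt{2} y^{3} \cos{\left(x y + \frac{\pi}{4} \right)}}{3} + y^{2} e^{x y} - \sqrt{2} y^{2} \sin{\left(x y + \frac{\pi}{4} \right)}.
Matching coefficients of the independent functions:
  [x]:  B = 1
  [x^{2} e^{x y}]:  \frac{C}{2} = - \frac{1}{2}
  [x^{4} e^{x y}]:  2 C = -2
  [y^{2} e^{x y}]:  - C = 1
  [y^{3} e^{x y}]:  \frac{C}{3} = - \frac{1}{3}
  [\sqrt{2} x^{2} \sin{\left(x y + \frac{\pi}{4} \right)}]:  - \frac{A}{2} = \frac{1}{2}
  [\sqrt{2} x^{4} \sin{\left(x y + \frac{\pi}{4} \right)}]:  2 A = -2
  [\sqrt{2} y^{2} \sin{\left(x y + \frac{\pi}{4} \right)}]:  A = -1
  [\sqrt{2} y^{3} \cos{\left(x y + \frac{\pi}{4} \right)}]:  - \frac{A}{3} = \frac{1}{3}
Solving: A = -1, B = 1, C = -1.
Check against the point condition:
  u(0, 0) = -2  ⟹  A + C = -2  ✓
Hence u(x, y) = x y^{2} - e^{x y} - \sqrt{2} \sin{\left(x y + \frac{\pi}{4} \right)}.

Answer: u(x, y) = x y^{2} - e^{x y} - \sqrt{2} \sin{\left(x y + \frac{\pi}{4} \right)}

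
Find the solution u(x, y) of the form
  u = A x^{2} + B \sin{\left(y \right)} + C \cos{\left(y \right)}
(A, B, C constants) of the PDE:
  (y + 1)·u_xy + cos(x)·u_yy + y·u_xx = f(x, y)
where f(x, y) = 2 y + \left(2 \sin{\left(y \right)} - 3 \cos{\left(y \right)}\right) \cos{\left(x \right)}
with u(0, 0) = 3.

Substitute the ansatz u = A x^{2} + B \sin{\left(y \right)} + C \cos{\left(y \right)} into the left-hand side.
Derivatives of the ansatz:
  u_xy = 0
  u_yy = - B \sin{\left(y \right)} - C \cos{\left(y \right)}
  u_xx = 2 A
Term by term:
  (y + 1)·u_xy = 0
  cos(x)·u_yy = - B \sin{\left(y \right)} \cos{\left(x \right)} - C \cos{\left(x \right)} \cos{\left(y \right)}
  y·u_xx = 2 A y
So the left-hand side equals
  2 A y - B \sin{\left(y \right)} \cos{\left(x \right)} - C \cos{\left(x \right)} \cos{\left(y \right)}
This must equal f(x, y) identically; expanded, f = 2 y + 2 \sin{\left(y \right)} \cos{\left(x \right)} - 3 \cos{\left(x \right)} \cos{\left(y \right)}.
Matching coefficients of the independent functions:
  [y]:  2 A = 2
  [\sin{\left(y \right)} \cos{\left(x \right)}]:  - B = 2
  [\cos{\left(x \right)} \cos{\left(y \right)}]:  - C = -3
Solving: A = 1, B = -2, C = 3.
Check against the point condition:
  u(0, 0) = 3  ⟹  C = 3  ✓
Hence u(x, y) = x^{2} - 2 \sin{\left(y \right)} + 3 \cos{\left(y \right)}.

Answer: u(x, y) = x^{2} - 2 \sin{\left(y \right)} + 3 \cos{\left(y \right)}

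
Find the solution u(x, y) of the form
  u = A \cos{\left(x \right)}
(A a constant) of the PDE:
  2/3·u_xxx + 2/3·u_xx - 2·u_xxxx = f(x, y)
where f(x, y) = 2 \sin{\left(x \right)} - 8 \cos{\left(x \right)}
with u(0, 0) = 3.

Substitute the ansatz u = A \cos{\left(x \right)} into the left-hand side.
Derivatives of the ansatz:
  u_xxx = A \sin{\left(x \right)}
  u_xx = - A \cos{\left(x \right)}
  u_xxxx = A \cos{\left(x \right)}
Term by term:
  2/3·u_xxx = \frac{2 A \sin{\left(x \right)}}{3}
  2/3·u_xx = - \frac{2 A \cos{\left(x \right)}}{3}
  -2·u_xxxx = - 2 A \cos{\left(x \right)}
So the left-hand side equals
  \frac{2 A \sin{\left(x \right)}}{3} - \frac{8 A \cos{\left(x \right)}}{3}
This must equal f(x, y) = 2 \sin{\left(x \right)} - 8 \cos{\left(x \right)} identically.
Matching coefficients of the independent functions:
  [\sin{\left(x \right)}]:  \frac{2 A}{3} = 2
  [\cos{\left(x \right)}]:  - \frac{8 A}{3} = -8
Solving: A = 3.
Check against the point condition:
  u(0, 0) = 3  ⟹  A = 3  ✓
Hence u(x, y) = 3 \cos{\left(x \right)}.

Answer: u(x, y) = 3 \cos{\left(x \right)}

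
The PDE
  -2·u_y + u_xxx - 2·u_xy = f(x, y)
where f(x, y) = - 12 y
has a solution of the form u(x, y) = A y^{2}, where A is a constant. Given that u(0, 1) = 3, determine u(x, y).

Substitute the ansatz u = A y^{2} into the left-hand side.
Derivatives of the ansatz:
  u_y = 2 A y
  u_xxx = 0
  u_xy = 0
Term by term:
  -2·u_y = - 4 A y
  u_xxx = 0
  -2·u_xy = 0
So the left-hand side equals
  - 4 A y
This must equal f(x, y) = - 12 y identically.
Matching coefficients of the independent functions:
  [y]:  - 4 A = -12
Solving: A = 3.
Check against the point condition:
  u(0, 1) = 3  ⟹  A = 3  ✓
Hence u(x, y) = 3 y^{2}.

Answer: u(x, y) = 3 y^{2}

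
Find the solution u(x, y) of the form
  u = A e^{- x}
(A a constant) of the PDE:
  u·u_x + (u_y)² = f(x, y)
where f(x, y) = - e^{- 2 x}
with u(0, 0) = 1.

Answer: u(x, y) = e^{- x}

Derivation:
Substitute the ansatz u = A e^{- x} into the left-hand side.
Derivatives of the ansatz:
  u_x = - A e^{- x}
  u_y = 0
Term by term:
  u·u_x = - A^{2} e^{- 2 x}
  (u_y)² = 0
So the left-hand side equals
  - A^{2} e^{- 2 x}
This must equal f(x, y) = - e^{- 2 x} identically.
Matching coefficients of the independent functions:
  [e^{- 2 x}]:  - A^{2} = -1
These equations allow (A) = (-1) or (1).
Impose the point condition(s):
  u(0, 0) = 1  ⟹  A = 1
Only A = 1 satisfies everything.
Hence u(x, y) = e^{- x}.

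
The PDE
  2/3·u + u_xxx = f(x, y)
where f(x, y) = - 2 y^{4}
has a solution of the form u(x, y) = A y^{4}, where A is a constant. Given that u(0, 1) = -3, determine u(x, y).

Answer: u(x, y) = - 3 y^{4}

Derivation:
Substitute the ansatz u = A y^{4} into the left-hand side.
Derivatives of the ansatz:
  u_xxx = 0
Term by term:
  2/3·u = \frac{2 A y^{4}}{3}
  u_xxx = 0
So the left-hand side equals
  \frac{2 A y^{4}}{3}
This must equal f(x, y) = - 2 y^{4} identically.
Matching coefficients of the independent functions:
  [y^{4}]:  \frac{2 A}{3} = -2
Solving: A = -3.
Check against the point condition:
  u(0, 1) = -3  ⟹  A = -3  ✓
Hence u(x, y) = - 3 y^{4}.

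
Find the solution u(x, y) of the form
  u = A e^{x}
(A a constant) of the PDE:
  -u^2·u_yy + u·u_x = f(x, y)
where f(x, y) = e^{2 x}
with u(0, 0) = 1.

Substitute the ansatz u = A e^{x} into the left-hand side.
Derivatives of the ansatz:
  u_yy = 0
  u_x = A e^{x}
Term by term:
  -u^2·u_yy = 0
  u·u_x = A^{2} e^{2 x}
So the left-hand side equals
  A^{2} e^{2 x}
This must equal f(x, y) = e^{2 x} identically.
Matching coefficients of the independent functions:
  [e^{2 x}]:  A^{2} = 1
These equations allow (A) = (-1) or (1).
Impose the point condition(s):
  u(0, 0) = 1  ⟹  A = 1
Only A = 1 satisfies everything.
Hence u(x, y) = e^{x}.

Answer: u(x, y) = e^{x}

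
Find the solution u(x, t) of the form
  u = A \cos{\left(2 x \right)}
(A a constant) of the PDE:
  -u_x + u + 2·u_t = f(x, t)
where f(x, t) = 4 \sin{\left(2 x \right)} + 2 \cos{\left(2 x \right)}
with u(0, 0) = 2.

Substitute the ansatz u = A \cos{\left(2 x \right)} into the left-hand side.
Derivatives of the ansatz:
  u_x = - 2 A \sin{\left(2 x \right)}
  u_t = 0
Term by term:
  -u_x = 2 A \sin{\left(2 x \right)}
  u = A \cos{\left(2 x \right)}
  2·u_t = 0
So the left-hand side equals
  2 A \sin{\left(2 x \right)} + A \cos{\left(2 x \right)}
This must equal f(x, t) = 4 \sin{\left(2 x \right)} + 2 \cos{\left(2 x \right)} identically.
Matching coefficients of the independent functions:
  [\sin{\left(2 x \right)}]:  2 A = 4
  [\cos{\left(2 x \right)}]:  A = 2
Solving: A = 2.
Check against the point condition:
  u(0, 0) = 2  ⟹  A = 2  ✓
Hence u(x, t) = 2 \cos{\left(2 x \right)}.

Answer: u(x, t) = 2 \cos{\left(2 x \right)}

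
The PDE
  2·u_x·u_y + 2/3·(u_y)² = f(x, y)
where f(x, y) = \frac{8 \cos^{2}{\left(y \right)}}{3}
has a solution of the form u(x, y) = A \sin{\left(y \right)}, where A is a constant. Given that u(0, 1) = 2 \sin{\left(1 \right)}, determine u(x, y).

Substitute the ansatz u = A \sin{\left(y \right)} into the left-hand side.
Derivatives of the ansatz:
  u_x = 0
  u_y = A \cos{\left(y \right)}
Term by term:
  2·u_x·u_y = 0
  2/3·(u_y)² = \frac{2 A^{2} \cos^{2}{\left(y \right)}}{3}
So the left-hand side equals
  \frac{2 A^{2} \cos^{2}{\left(y \right)}}{3}
This must equal f(x, y) = \frac{8 \cos^{2}{\left(y \right)}}{3} identically.
Matching coefficients of the independent functions:
  [\cos^{2}{\left(y \right)}]:  \frac{2 A^{2}}{3} = \frac{8}{3}
These equations allow (A) = (-2) or (2).
Impose the point condition(s):
  u(0, 1) = 2 \sin{\left(1 \right)}  ⟹  A \sin{\left(1 \right)} = 2 \sin{\left(1 \right)}
Only A = 2 satisfies everything.
Hence u(x, y) = 2 \sin{\left(y \right)}.

Answer: u(x, y) = 2 \sin{\left(y \right)}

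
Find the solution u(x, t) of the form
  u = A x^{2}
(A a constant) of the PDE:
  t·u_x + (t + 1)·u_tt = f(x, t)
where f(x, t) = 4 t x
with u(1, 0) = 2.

Substitute the ansatz u = A x^{2} into the left-hand side.
Derivatives of the ansatz:
  u_x = 2 A x
  u_tt = 0
Term by term:
  t·u_x = 2 A t x
  (t + 1)·u_tt = 0
So the left-hand side equals
  2 A t x
This must equal f(x, t) = 4 t x identically.
Matching coefficients of the independent functions:
  [t x]:  2 A = 4
Solving: A = 2.
Check against the point condition:
  u(1, 0) = 2  ⟹  A = 2  ✓
Hence u(x, t) = 2 x^{2}.

Answer: u(x, t) = 2 x^{2}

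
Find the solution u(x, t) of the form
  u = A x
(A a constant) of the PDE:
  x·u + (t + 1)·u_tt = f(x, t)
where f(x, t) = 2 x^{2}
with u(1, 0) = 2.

Answer: u(x, t) = 2 x

Derivation:
Substitute the ansatz u = A x into the left-hand side.
Derivatives of the ansatz:
  u_tt = 0
Term by term:
  x·u = A x^{2}
  (t + 1)·u_tt = 0
So the left-hand side equals
  A x^{2}
This must equal f(x, t) = 2 x^{2} identically.
Matching coefficients of the independent functions:
  [x^{2}]:  A = 2
Solving: A = 2.
Check against the point condition:
  u(1, 0) = 2  ⟹  A = 2  ✓
Hence u(x, t) = 2 x.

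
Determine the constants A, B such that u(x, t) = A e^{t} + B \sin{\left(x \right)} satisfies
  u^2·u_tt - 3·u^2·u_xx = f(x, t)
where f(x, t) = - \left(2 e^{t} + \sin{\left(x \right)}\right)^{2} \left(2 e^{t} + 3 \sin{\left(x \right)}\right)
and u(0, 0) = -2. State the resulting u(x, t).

Substitute the ansatz u = A e^{t} + B \sin{\left(x \right)} into the left-hand side.
Derivatives of the ansatz:
  u_tt = A e^{t}
  u_xx = - B \sin{\left(x \right)}
Term by term:
  u^2·u_tt = A^{3} e^{3 t} + 2 A^{2} B e^{2 t} \sin{\left(x \right)} + A B^{2} e^{t} \sin^{2}{\left(x \right)}
  -3·u^2·u_xx = 3 A^{2} B e^{2 t} \sin{\left(x \right)} + 6 A B^{2} e^{t} \sin^{2}{\left(x \right)} + 3 B^{3} \sin^{3}{\left(x \right)}
So the left-hand side equals
  A^{3} e^{3 t} + 5 A^{2} B e^{2 t} \sin{\left(x \right)} + 7 A B^{2} e^{t} \sin^{2}{\left(x \right)} + 3 B^{3} \sin^{3}{\left(x \right)}
This must equal f(x, t) identically; expanded, f = - 8 e^{3 t} - 20 e^{2 t} \sin{\left(x \right)} - 14 e^{t} \sin^{2}{\left(x \right)} - 3 \sin^{3}{\left(x \right)}.
Matching coefficients of the independent functions:
  [e^{t} \sin^{2}{\left(x \right)}]:  7 A B^{2} = -14
  [e^{2 t} \sin{\left(x \right)}]:  5 A^{2} B = -20
  [e^{3 t}]:  A^{3} = -8
  [\sin^{3}{\left(x \right)}]:  3 B^{3} = -3
Solving: A = -2, B = -1.
Check against the point condition:
  u(0, 0) = -2  ⟹  A = -2  ✓
Hence u(x, t) = - 2 e^{t} - \sin{\left(x \right)}.

Answer: u(x, t) = - 2 e^{t} - \sin{\left(x \right)}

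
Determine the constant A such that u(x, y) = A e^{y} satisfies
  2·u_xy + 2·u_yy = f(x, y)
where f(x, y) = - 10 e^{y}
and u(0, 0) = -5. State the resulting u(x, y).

Substitute the ansatz u = A e^{y} into the left-hand side.
Derivatives of the ansatz:
  u_xy = 0
  u_yy = A e^{y}
Term by term:
  2·u_xy = 0
  2·u_yy = 2 A e^{y}
So the left-hand side equals
  2 A e^{y}
This must equal f(x, y) = - 10 e^{y} identically.
Matching coefficients of the independent functions:
  [e^{y}]:  2 A = -10
Solving: A = -5.
Check against the point condition:
  u(0, 0) = -5  ⟹  A = -5  ✓
Hence u(x, y) = - 5 e^{y}.

Answer: u(x, y) = - 5 e^{y}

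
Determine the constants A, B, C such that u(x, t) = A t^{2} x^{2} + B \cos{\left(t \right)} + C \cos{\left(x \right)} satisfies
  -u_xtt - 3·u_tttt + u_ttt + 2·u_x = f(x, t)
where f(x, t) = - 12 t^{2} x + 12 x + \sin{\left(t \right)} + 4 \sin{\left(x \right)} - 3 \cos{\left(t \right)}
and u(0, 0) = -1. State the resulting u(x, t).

Substitute the ansatz u = A t^{2} x^{2} + B \cos{\left(t \right)} + C \cos{\left(x \right)} into the left-hand side.
Derivatives of the ansatz:
  u_xtt = 4 A x
  u_tttt = B \cos{\left(t \right)}
  u_ttt = B \sin{\left(t \right)}
  u_x = 2 A t^{2} x - C \sin{\left(x \right)}
Term by term:
  -u_xtt = - 4 A x
  -3·u_tttt = - 3 B \cos{\left(t \right)}
  u_ttt = B \sin{\left(t \right)}
  2·u_x = 4 A t^{2} x - 2 C \sin{\left(x \right)}
So the left-hand side equals
  4 A t^{2} x - 4 A x + B \sin{\left(t \right)} - 3 B \cos{\left(t \right)} - 2 C \sin{\left(x \right)}
This must equal f(x, t) = - 12 t^{2} x + 12 x + \sin{\left(t \right)} + 4 \sin{\left(x \right)} - 3 \cos{\left(t \right)} identically.
Matching coefficients of the independent functions:
  [x]:  - 4 A = 12
  [t^{2} x]:  4 A = -12
  [\sin{\left(t \right)}]:  B = 1
  [\sin{\left(x \right)}]:  - 2 C = 4
  [\cos{\left(t \right)}]:  - 3 B = -3
Solving: A = -3, B = 1, C = -2.
Check against the point condition:
  u(0, 0) = -1  ⟹  B + C = -1  ✓
Hence u(x, t) = - 3 t^{2} x^{2} + \cos{\left(t \right)} - 2 \cos{\left(x \right)}.

Answer: u(x, t) = - 3 t^{2} x^{2} + \cos{\left(t \right)} - 2 \cos{\left(x \right)}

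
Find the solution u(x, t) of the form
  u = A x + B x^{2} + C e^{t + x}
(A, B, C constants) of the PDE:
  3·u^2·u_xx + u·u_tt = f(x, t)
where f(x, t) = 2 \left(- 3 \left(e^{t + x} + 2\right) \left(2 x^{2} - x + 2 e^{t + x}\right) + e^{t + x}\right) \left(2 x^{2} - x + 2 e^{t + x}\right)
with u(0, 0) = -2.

Substitute the ansatz u = A x + B x^{2} + C e^{t + x} into the left-hand side.
Derivatives of the ansatz:
  u_xx = 2 B + C e^{t} e^{x}
  u_tt = C e^{t} e^{x}
Term by term:
  3·u^2·u_xx = 6 A^{2} B x^{2} + 3 A^{2} C x^{2} e^{t} e^{x} + 12 A B^{2} x^{3} + 6 A B C x^{3} e^{t} e^{x} + 12 A B C x e^{t} e^{x} + 6 A C^{2} x e^{2 t} e^{2 x} + 6 B^{3} x^{4} + 3 B^{2} C x^{4} e^{t} e^{x} + 12 B^{2} C x^{2} e^{t} e^{x} + 6 B C^{2} x^{2} e^{2 t} e^{2 x} + 6 B C^{2} e^{2 t} e^{2 x} + 3 C^{3} e^{3 t} e^{3 x}
  u·u_tt = A C x e^{t} e^{x} + B C x^{2} e^{t} e^{x} + C^{2} e^{2 t} e^{2 x}
So the left-hand side equals
  6 A^{2} B x^{2} + 3 A^{2} C x^{2} e^{t} e^{x} + 12 A B^{2} x^{3} + 6 A B C x^{3} e^{t} e^{x} + 12 A B C x e^{t} e^{x} + 6 A C^{2} x e^{2 t} e^{2 x} + A C x e^{t} e^{x} + 6 B^{3} x^{4} + 3 B^{2} C x^{4} e^{t} e^{x} + 12 B^{2} C x^{2} e^{t} e^{x} + 6 B C^{2} x^{2} e^{2 t} e^{2 x} + 6 B C^{2} e^{2 t} e^{2 x} + B C x^{2} e^{t} e^{x} + 3 C^{3} e^{3 t} e^{3 x} + C^{2} e^{2 t} e^{2 x}
This must equal f(x, t) identically; expanded, f = - 24 x^{4} e^{t} e^{x} - 48 x^{4} + 24 x^{3} e^{t} e^{x} + 48 x^{3} - 48 x^{2} e^{2 t} e^{2 x} - 98 x^{2} e^{t} e^{x} - 12 x^{2} + 24 x e^{2 t} e^{2 x} + 46 x e^{t} e^{x} - 24 e^{3 t} e^{3 x} - 44 e^{2 t} e^{2 x}.
Matching coefficients of the independent functions:
  [x^{2}]:  6 A^{2} B = -12
  [x^{3}]:  12 A B^{2} = 48
  [x^{4}]:  6 B^{3} = -48
  [e^{2 t} e^{2 x}]:  6 B C^{2} + C^{2} = -44
  [e^{3 t} e^{3 x}]:  3 C^{3} = -24
  [x e^{t} e^{x}]:  12 A B C + A C = 46
  [x e^{2 t} e^{2 x}]:  6 A C^{2} = 24
  [x^{2} e^{t} e^{x}]:  3 A^{2} C + 12 B^{2} C + B C = -98
  [x^{2} e^{2 t} e^{2 x}]:  6 B C^{2} = -48
  [x^{3} e^{t} e^{x}]:  6 A B C = 24
  [x^{4} e^{t} e^{x}]:  3 B^{2} C = -24
Solving: A = 1, B = -2, C = -2.
Check against the point condition:
  u(0, 0) = -2  ⟹  C = -2  ✓
Hence u(x, t) = - 2 x^{2} + x - 2 e^{t + x}.

Answer: u(x, t) = - 2 x^{2} + x - 2 e^{t + x}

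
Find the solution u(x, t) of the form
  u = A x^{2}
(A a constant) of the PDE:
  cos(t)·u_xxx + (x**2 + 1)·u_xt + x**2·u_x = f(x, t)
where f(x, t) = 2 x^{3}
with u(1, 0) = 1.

Substitute the ansatz u = A x^{2} into the left-hand side.
Derivatives of the ansatz:
  u_xxx = 0
  u_xt = 0
  u_x = 2 A x
Term by term:
  cos(t)·u_xxx = 0
  (x**2 + 1)·u_xt = 0
  x**2·u_x = 2 A x^{3}
So the left-hand side equals
  2 A x^{3}
This must equal f(x, t) = 2 x^{3} identically.
Matching coefficients of the independent functions:
  [x^{3}]:  2 A = 2
Solving: A = 1.
Check against the point condition:
  u(1, 0) = 1  ⟹  A = 1  ✓
Hence u(x, t) = x^{2}.

Answer: u(x, t) = x^{2}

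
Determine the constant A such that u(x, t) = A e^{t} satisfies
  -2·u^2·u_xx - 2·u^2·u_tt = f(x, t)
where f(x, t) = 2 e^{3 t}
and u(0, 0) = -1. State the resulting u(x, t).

Substitute the ansatz u = A e^{t} into the left-hand side.
Derivatives of the ansatz:
  u_xx = 0
  u_tt = A e^{t}
Term by term:
  -2·u^2·u_xx = 0
  -2·u^2·u_tt = - 2 A^{3} e^{3 t}
So the left-hand side equals
  - 2 A^{3} e^{3 t}
This must equal f(x, t) = 2 e^{3 t} identically.
Matching coefficients of the independent functions:
  [e^{3 t}]:  - 2 A^{3} = 2
Solving: A = -1.
Check against the point condition:
  u(0, 0) = -1  ⟹  A = -1  ✓
Hence u(x, t) = - e^{t}.

Answer: u(x, t) = - e^{t}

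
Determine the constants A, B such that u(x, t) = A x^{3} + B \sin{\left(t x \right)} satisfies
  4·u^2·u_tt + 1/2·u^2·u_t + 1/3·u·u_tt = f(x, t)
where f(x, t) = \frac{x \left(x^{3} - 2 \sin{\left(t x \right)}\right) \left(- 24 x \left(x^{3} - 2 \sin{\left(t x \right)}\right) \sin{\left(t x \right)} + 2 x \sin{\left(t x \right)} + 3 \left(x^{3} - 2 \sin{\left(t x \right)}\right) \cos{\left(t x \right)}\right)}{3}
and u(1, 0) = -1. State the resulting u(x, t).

Substitute the ansatz u = A x^{3} + B \sin{\left(t x \right)} into the left-hand side.
Derivatives of the ansatz:
  u_tt = - B x^{2} \sin{\left(t x \right)}
  u_t = B x \cos{\left(t x \right)}
Term by term:
  4·u^2·u_tt = - 4 A^{2} B x^{8} \sin{\left(t x \right)} - 8 A B^{2} x^{5} \sin^{2}{\left(t x \right)} - 4 B^{3} x^{2} \sin^{3}{\left(t x \right)}
  1/2·u^2·u_t = \frac{A^{2} B x^{7} \cos{\left(t x \right)}}{2} + A B^{2} x^{4} \sin{\left(t x \right)} \cos{\left(t x \right)} + \frac{B^{3} x \sin^{2}{\left(t x \right)} \cos{\left(t x \right)}}{2}
  1/3·u·u_tt = - \frac{A B x^{5} \sin{\left(t x \right)}}{3} - \frac{B^{2} x^{2} \sin^{2}{\left(t x \right)}}{3}
So the left-hand side equals
  - 4 A^{2} B x^{8} \sin{\left(t x \right)} + \frac{A^{2} B x^{7} \cos{\left(t x \right)}}{2} - 8 A B^{2} x^{5} \sin^{2}{\left(t x \right)} + A B^{2} x^{4} \sin{\left(t x \right)} \cos{\left(t x \right)} - \frac{A B x^{5} \sin{\left(t x \right)}}{3} - 4 B^{3} x^{2} \sin^{3}{\left(t x \right)} + \frac{B^{3} x \sin^{2}{\left(t x \right)} \cos{\left(t x \right)}}{2} - \frac{B^{2} x^{2} \sin^{2}{\left(t x \right)}}{3}
This must equal f(x, t) identically; expanded, f = - 8 x^{8} \sin{\left(t x \right)} + x^{7} \cos{\left(t x \right)} + 32 x^{5} \sin^{2}{\left(t x \right)} + \frac{2 x^{5} \sin{\left(t x \right)}}{3} - 4 x^{4} \sin{\left(t x \right)} \cos{\left(t x \right)} - 32 x^{2} \sin^{3}{\left(t x \right)} - \frac{4 x^{2} \sin^{2}{\left(t x \right)}}{3} + 4 x \sin^{2}{\left(t x \right)} \cos{\left(t x \right)}.
Matching coefficients of the independent functions:
  [x^{2} \sin^{2}{\left(t x \right)}]:  - \frac{B^{2}}{3} = - \frac{4}{3}
  [x^{2} \sin^{3}{\left(t x \right)}]:  - 4 B^{3} = -32
  [x^{5} \sin{\left(t x \right)}]:  - \frac{A B}{3} = \frac{2}{3}
  [x^{5} \sin^{2}{\left(t x \right)}]:  - 8 A B^{2} = 32
  [x^{7} \cos{\left(t x \right)}]:  \frac{A^{2} B}{2} = 1
  [x^{8} \sin{\left(t x \right)}]:  - 4 A^{2} B = -8
  [x \sin^{2}{\left(t x \right)} \cos{\left(t x \right)}]:  \frac{B^{3}}{2} = 4
  [x^{4} \sin{\left(t x \right)} \cos{\left(t x \right)}]:  A B^{2} = -4
Solving: A = -1, B = 2.
Check against the point condition:
  u(1, 0) = -1  ⟹  A = -1  ✓
Hence u(x, t) = - x^{3} + 2 \sin{\left(t x \right)}.

Answer: u(x, t) = - x^{3} + 2 \sin{\left(t x \right)}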